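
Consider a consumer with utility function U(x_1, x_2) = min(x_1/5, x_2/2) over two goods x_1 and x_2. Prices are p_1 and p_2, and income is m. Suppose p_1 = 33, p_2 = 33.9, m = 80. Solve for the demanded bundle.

x_1* = 1.7182, x_2* = 0.6873

With perfect complements, no substitution: consume in ratio x_1:x_2 = 5:2.
Budget: p_1·x_1 + p_2·(2/5)·x_1 = m, so (5·p_1 + 2·p_2)·x_1 = 5·m.
Demand: x_1*(p_1,p_2,m) = 5·m/(5·p_1 + 2·p_2), x_2* = 2·m/(5·p_1 + 2·p_2).
Here 5·33 + 2·33.9 = 232.8, giving x_1* = 1.7182 and x_2* = 0.6873.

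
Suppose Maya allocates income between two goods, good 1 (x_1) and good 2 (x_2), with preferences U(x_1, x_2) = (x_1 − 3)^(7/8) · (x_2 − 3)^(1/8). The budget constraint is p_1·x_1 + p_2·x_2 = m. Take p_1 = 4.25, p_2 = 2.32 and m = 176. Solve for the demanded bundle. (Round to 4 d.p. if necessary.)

MRS = 7·(x_2−3)/(x_1−3). Tangency with p_1/p_2 gives x_2−3 = (1/7)·(p_1/p_2)·(x_1−3).
Substituting into the budget: x_1* = 3 + 0.875·(m − 3·p_1 − 3·p_2)/p_1, and x_2* = 3 + 0.125·(…)/p_2.
Discretionary income = 176 − 3·4.25 − 3·2.32 = 156.29; x_1* = 3 + 0.875·156.29/4.25 = 35.1774; x_2* = 3 + 0.125·156.29/2.32 = 11.4208.

x_1* = 35.1774, x_2* = 11.4208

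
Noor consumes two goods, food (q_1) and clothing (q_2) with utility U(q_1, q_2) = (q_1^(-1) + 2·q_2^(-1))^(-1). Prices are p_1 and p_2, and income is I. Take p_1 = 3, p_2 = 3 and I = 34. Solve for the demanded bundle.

q_1* = 4.6944, q_2* = 6.6389

MU_q_1 ∝ q_1^(-2), MU_q_2 ∝ 2·q_2^(-2), so MRS = (1/2)·(q_2/q_1)^(2) = p_1/p_2.
Solve for the ratio: q_2/q_1 = [2·p_1/p_2]^(0.5).
With the ratio pinned down, the budget gives q_1* = I/(p_1 + p_2·(q_2/q_1)) and q_2* = (q_2/q_1)·q_1*.
Numerically q_2/q_1 = 1.414214, so q_1* = 34/(3 + 3·1.414214) = 4.6944 and q_2* = 1.414214·4.6944 = 6.6389.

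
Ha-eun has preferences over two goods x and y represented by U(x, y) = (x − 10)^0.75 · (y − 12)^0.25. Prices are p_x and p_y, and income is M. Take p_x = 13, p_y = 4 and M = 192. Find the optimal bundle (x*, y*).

Let x' = x−10, y' = y−12. MRS = 3·y'/x' = p_x/p_y.
After buying the subsistence bundle (10, 12), a share 0.75 of the remaining income goes to x: x* = 10 + 0.75·(M − 10p_x − 12p_y)/p_x.
Discretionary income = 192 − 10·13 − 12·4 = 14; x* = 10 + 0.75·14/13 = 10.8077; y* = 12 + 0.25·14/4 = 12.875.

x* = 10.8077, y* = 12.875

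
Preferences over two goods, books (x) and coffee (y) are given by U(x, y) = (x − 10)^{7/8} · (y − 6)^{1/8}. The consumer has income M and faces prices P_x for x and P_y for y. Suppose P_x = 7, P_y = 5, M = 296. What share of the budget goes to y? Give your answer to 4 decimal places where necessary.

MRS = 7·(y−6)/(x−10). Tangency with P_x/P_y gives y−6 = (1/7)·(P_x/P_y)·(x−10).
After buying the subsistence bundle (10, 6), a share 0.875 of the remaining income goes to x: x* = 10 + 0.875·(M − 10P_x − 6P_y)/P_x.
Discretionary income = 296 − 10·7 − 6·5 = 196; x* = 10 + 0.875·196/7 = 34.5; y* = 6 + 0.125·196/5 = 10.9.
Expenditure on y: 5·10.9 = 54.5; share = 0.1841.

share on y = 0.1841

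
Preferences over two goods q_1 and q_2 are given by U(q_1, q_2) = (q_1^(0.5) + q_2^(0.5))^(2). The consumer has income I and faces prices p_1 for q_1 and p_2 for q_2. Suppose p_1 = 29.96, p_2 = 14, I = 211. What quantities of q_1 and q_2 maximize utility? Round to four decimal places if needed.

q_1* = 2.2429, q_2* = 10.2716

MU_q_1 ∝ q_1^(-0.5), MU_q_2 ∝ q_2^(-0.5), so MRS = (q_2/q_1)^(0.5) = p_1/p_2.
Solve for the ratio: q_2/q_1 = [p_1/p_2]^(2).
Substitute q_2 = (q_2/q_1)·q_1 into the budget: q_1* = I/(p_1 + p_2·(q_2/q_1)).
Numerically q_2/q_1 = 4.5796, so q_1* = 211/(29.96 + 14·4.5796) = 2.2429 and q_2* = 4.5796·2.2429 = 10.2716.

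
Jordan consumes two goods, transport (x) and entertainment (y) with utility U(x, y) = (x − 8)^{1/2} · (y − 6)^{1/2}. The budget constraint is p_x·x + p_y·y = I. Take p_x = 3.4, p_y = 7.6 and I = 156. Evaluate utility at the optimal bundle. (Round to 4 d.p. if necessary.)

This is Cobb-Douglas in (x−8, y−6): tangency gives 0.5·p_y·(y−6) = 0.5·p_x·(x−8).
Substituting into the budget: x* = 8 + 0.5·(I − 8·p_x − 6·p_y)/p_x, and y* = 6 + 0.5·(…)/p_y.
Discretionary income = 156 − 8·3.4 − 6·7.6 = 83.2; x* = 8 + 0.5·83.2/3.4 = 20.2353; y* = 6 + 0.5·83.2/7.6 = 11.4737.
Utility at the optimum: U(20.2353, 11.4737) = 8.1837.

V = 8.1837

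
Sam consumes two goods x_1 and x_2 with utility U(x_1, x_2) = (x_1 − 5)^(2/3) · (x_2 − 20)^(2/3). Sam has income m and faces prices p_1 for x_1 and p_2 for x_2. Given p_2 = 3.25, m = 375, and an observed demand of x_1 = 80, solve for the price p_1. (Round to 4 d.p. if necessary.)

This is Cobb-Douglas in (x_1−5, x_2−20): tangency gives 2/3·p_2·(x_2−20) = 2/3·p_1·(x_1−5).
Substituting into the budget: x_1* = 5 + 0.5·(m − 5·p_1 − 20·p_2)/p_1, and x_2* = 20 + 0.5·(…)/p_2.
Set x_1* = 80 in the demand function and solve for p_1: p_1 = 2.

p_1 = 2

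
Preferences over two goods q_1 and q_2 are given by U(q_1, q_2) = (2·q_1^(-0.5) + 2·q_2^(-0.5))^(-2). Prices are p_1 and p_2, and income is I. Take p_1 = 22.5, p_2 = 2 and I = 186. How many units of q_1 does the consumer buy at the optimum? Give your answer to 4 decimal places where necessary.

MRS = MU_q_1/MU_q_2 = (q_2/q_1)^(1.5). Set equal to p_1/p_2.
Solve for the ratio: q_2/q_1 = [p_1/p_2]^(2/3).
With the ratio pinned down, the budget gives q_1* = I/(p_1 + p_2·(q_2/q_1)) and q_2* = (q_2/q_1)·q_1*.
Numerically q_2/q_1 = 5.020747, so q_1* = 186/(22.5 + 2·5.020747) = 5.7158.

q_1* = 5.7158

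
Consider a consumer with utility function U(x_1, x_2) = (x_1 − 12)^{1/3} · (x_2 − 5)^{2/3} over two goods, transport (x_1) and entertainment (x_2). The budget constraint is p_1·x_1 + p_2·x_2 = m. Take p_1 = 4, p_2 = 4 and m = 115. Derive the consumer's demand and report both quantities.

x_1* = 15.9167, x_2* = 12.8333

MRS = (1/2)·(x_2−5)/(x_1−12). Tangency with p_1/p_2 gives x_2−5 = 2·(p_1/p_2)·(x_1−12).
Substituting into the budget: x_1* = 12 + 1/3·(m − 12·p_1 − 5·p_2)/p_1, and x_2* = 5 + 2/3·(…)/p_2.
Discretionary income = 115 − 12·4 − 5·4 = 47; x_1* = 12 + 1/3·47/4 = 15.9167; x_2* = 5 + 2/3·47/4 = 12.8333.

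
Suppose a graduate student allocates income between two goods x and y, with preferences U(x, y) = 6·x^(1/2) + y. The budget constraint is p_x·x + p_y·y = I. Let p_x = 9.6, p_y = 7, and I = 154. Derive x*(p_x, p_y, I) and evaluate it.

MU_x = 3/√x, MU_y = 1. Tangency: 3/√x = p_x/p_y.
Thus x* = (3·p_y/p_x)² — independent of I — with the rest of income spent on y.
Plugging in: x* = (3·7/9.6)² = 4.7852.

x* = 4.7852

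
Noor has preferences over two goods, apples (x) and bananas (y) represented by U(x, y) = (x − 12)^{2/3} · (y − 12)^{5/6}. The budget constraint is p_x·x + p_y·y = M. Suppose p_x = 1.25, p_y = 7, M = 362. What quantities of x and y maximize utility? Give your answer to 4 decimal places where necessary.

Let x' = x−12, y' = y−12. MRS = (4/5)·y'/x' = p_x/p_y.
After buying the subsistence bundle (12, 12), a share 4/9 of the remaining income goes to x: x* = 12 + 4/9·(M − 12p_x − 12p_y)/p_x.
Discretionary income = 362 − 12·1.25 − 12·7 = 263; x* = 12 + 4/9·263/1.25 = 105.5111; y* = 12 + 5/9·263/7 = 32.873.

x* = 105.5111, y* = 32.873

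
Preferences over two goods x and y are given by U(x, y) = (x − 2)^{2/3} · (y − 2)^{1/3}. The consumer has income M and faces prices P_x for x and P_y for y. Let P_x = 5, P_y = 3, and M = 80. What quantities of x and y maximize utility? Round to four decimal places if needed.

x* = 10.5333, y* = 9.1111

Let x' = x−2, y' = y−2. MRS = 2·y'/x' = P_x/P_y.
Substituting into the budget: x* = 2 + 2/3·(M − 2·P_x − 2·P_y)/P_x, and y* = 2 + 1/3·(…)/P_y.
Discretionary income = 80 − 2·5 − 2·3 = 64; x* = 2 + 2/3·64/5 = 10.5333; y* = 2 + 1/3·64/3 = 9.1111.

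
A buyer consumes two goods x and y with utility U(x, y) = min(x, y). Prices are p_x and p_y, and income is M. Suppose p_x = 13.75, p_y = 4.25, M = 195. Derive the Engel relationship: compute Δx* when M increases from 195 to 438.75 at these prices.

Leontief preferences: the optimum is at the kink where x/1 = y/1, i.e. y = x.
Budget: p_x·x + p_y·x = M, so (p_x + p_y)·x = M.
Demand: x*(p_x,p_y,M) = M/(p_x + p_y), y* = M/(p_x + p_y).
Here 13.75 + 4.25 = 18, giving x* = 10.8333.
At M' = 438.75: x* = 24.375. Change: 24.375 − 10.8333 = 13.5417.

Δx* = 13.5417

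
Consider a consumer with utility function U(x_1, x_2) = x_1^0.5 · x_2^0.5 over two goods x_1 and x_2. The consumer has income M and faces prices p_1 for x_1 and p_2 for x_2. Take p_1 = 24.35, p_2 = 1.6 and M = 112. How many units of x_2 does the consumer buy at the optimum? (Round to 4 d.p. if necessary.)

The MRS is x_2/x_1. Set MRS = p_1/p_2.
So 0.5·p_2·x_2 = 0.5·p_1·x_1; combined with the budget, a share 0.5 of income goes to x_1.
Demand: x_1*(p_1,p_2,M) = 0.5·M/p_1 and x_2* = 0.5·M/p_2.
At p_1=24.35, p_2=1.6, M=112: x_2* = 0.5·112/1.6 = 35.

x_2* = 35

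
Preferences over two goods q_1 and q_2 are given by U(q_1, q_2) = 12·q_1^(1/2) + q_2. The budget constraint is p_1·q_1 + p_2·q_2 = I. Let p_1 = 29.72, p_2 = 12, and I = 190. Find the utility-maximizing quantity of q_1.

q_1* = 5.869

Plugging in: q_1* = (6·12/29.72)² = 5.869.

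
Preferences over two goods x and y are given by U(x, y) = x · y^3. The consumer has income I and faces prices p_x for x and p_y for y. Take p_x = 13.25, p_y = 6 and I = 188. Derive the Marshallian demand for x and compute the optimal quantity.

Demand: x*(p_x,p_y,I) = 0.25·I/p_x and y* = 0.75·I/p_y.
At p_x=13.25, p_y=6, I=188: x* = 0.25·188/13.25 = 3.5472.

x* = 3.5472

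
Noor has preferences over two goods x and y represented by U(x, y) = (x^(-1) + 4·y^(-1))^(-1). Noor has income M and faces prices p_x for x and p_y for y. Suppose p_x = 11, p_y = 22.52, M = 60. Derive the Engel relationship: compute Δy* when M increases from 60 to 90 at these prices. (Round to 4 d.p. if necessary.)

Substitute y = (y/x)·x into the budget: x* = M/(p_x + p_y·(y/x)).
Numerically y/x = 1.397791, so x* = 60/(11 + 22.52·1.397791) = 1.4125 and y* = 1.397791·1.4125 = 1.9744.
At M' = 90: y* = 2.9615. Change: 2.9615 − 1.9744 = 0.9872.

Δy* = 0.9872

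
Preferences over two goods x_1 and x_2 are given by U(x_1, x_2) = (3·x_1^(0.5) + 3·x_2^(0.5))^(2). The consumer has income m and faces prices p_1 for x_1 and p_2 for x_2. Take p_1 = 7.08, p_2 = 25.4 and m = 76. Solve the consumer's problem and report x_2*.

x_2* = 0.6522

MU_x_1 ∝ 3·x_1^(-0.5), MU_x_2 ∝ 3·x_2^(-0.5), so MRS = (x_2/x_1)^(0.5) = p_1/p_2.
Solve for the ratio: x_2/x_1 = [p_1/p_2]^(2).
Substitute x_2 = (x_2/x_1)·x_1 into the budget: x_1* = m/(p_1 + p_2·(x_2/x_1)).
Numerically x_2/x_1 = 0.077696, so x_1* = 76/(7.08 + 25.4·0.077696) = 8.3946 and x_2* = 0.077696·8.3946 = 0.6522.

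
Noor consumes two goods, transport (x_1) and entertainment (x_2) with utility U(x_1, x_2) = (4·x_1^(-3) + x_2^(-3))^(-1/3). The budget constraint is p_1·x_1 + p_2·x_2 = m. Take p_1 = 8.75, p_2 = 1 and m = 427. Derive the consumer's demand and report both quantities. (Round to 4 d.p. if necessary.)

Substitute x_2 = (x_2/x_1)·x_1 into the budget: x_1* = m/(p_1 + p_2·(x_2/x_1)).
Numerically x_2/x_1 = 1.21615, so x_1* = 427/(8.75 + 1·1.21615) = 42.845 and x_2* = 1.21615·42.845 = 52.106.

x_1* = 42.845, x_2* = 52.106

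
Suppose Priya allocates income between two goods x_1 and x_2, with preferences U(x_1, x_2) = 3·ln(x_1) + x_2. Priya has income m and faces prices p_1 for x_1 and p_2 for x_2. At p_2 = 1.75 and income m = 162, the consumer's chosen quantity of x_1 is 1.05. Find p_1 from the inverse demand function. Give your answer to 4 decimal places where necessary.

MU_x_1 = 3/x_1, MU_x_2 = 1. Tangency: 3/x_1 = p_1/p_2.
So x_1*(p_1,p_2) = 3·p_2/p_1, independent of income; and x_2* = (m − 3·p_2)/p_2.
Set x_1* = 1.05 in the demand function and solve for p_1: p_1 = 5.

p_1 = 5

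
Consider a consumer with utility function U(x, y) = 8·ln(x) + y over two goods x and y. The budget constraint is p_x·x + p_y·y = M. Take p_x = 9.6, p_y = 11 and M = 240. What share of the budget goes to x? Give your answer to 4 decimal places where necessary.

At the given prices: x* = 8·11/9.6 = 9.1667, and y* = 13.8182.
Expenditure on x: 9.6·9.1667 = 88; share = 0.3667.

share on x = 0.3667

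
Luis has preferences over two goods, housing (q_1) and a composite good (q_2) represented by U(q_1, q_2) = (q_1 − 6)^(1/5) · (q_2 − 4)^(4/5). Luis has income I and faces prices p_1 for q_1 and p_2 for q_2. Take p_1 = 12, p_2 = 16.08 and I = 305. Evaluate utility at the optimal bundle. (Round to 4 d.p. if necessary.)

Substituting into the budget: q_1* = 6 + 0.2·(I − 6·p_1 − 4·p_2)/p_1, and q_2* = 4 + 0.8·(…)/p_2.
Discretionary income = 305 − 6·12 − 4·16.08 = 168.68; q_1* = 6 + 0.2·168.68/12 = 8.8113; q_2* = 4 + 0.8·168.68/16.08 = 12.392.
Utility at the optimum: U(8.8113, 12.392) = 6.7434.

V = 6.7434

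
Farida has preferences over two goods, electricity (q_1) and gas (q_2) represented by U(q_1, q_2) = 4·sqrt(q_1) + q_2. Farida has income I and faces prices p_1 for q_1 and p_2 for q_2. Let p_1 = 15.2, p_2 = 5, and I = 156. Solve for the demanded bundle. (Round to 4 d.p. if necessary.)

Set MRS = p_1/p_2: 2·q_1^(−1/2) = p_1/p_2.
Thus q_1* = (2·p_2/p_1)² — independent of I — with the rest of income spent on q_2.
Plugging in: q_1* = (2·5/15.2)² = 0.4328, q_2* = 29.8842.

q_1* = 0.4328, q_2* = 29.8842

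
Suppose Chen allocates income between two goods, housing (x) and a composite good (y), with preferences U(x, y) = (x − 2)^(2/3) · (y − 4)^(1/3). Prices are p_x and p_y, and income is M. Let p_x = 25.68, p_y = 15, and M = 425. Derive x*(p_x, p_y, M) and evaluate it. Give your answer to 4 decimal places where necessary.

Let x' = x−2, y' = y−4. MRS = 2·y'/x' = p_x/p_y.
After buying the subsistence bundle (2, 4), a share 2/3 of the remaining income goes to x: x* = 2 + 2/3·(M − 2p_x − 4p_y)/p_x.
Discretionary income = 425 − 2·25.68 − 4·15 = 313.64; x* = 2 + 2/3·313.64/25.68 = 10.1423.

x* = 10.1423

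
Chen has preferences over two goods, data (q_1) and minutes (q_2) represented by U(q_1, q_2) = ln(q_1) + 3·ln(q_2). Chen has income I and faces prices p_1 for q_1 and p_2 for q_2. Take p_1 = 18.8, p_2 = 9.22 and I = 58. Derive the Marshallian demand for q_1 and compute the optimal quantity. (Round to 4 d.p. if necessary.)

q_1* = 0.7713

MU_q_1/MU_q_2 = (q_2)/(3·q_1); tangency sets this equal to p_1/p_2.
So p_2·q_2 = 3·p_1·q_1; combined with the budget, a share 0.25 of income goes to q_1.
Demand: q_1*(p_1,p_2,I) = 0.25·I/p_1 and q_2* = 0.75·I/p_2.
At p_1=18.8, p_2=9.22, I=58: q_1* = 0.25·58/18.8 = 0.7713.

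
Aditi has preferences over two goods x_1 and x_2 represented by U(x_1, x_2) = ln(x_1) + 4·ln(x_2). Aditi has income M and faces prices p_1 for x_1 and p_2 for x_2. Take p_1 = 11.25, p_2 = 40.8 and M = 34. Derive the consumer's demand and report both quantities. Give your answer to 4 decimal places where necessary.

Tangency: MRS = (1/4)·x_2/x_1 = p_1/p_2.
Rearranging, p_2·x_2 = 4·p_1·x_1. Substituting into the budget gives p_1·x_1·(1 + 4) = M.
Demand: x_1*(p_1,p_2,M) = 0.2·M/p_1 and x_2* = 0.8·M/p_2.
At p_1=11.25, p_2=40.8, M=34: x_1* = 0.2·34/11.25 = 0.6044, x_2* = 0.6667.

x_1* = 0.6044, x_2* = 0.6667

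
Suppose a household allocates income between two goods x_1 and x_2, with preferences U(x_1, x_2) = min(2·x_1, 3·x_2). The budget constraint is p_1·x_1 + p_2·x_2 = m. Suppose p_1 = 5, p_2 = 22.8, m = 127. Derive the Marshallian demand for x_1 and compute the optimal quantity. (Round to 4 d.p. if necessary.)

Leontief preferences: the optimum is at the kink where x_1/3 = x_2/2, i.e. x_2 = (2/3)·x_1.
Budget: p_1·x_1 + p_2·(2/3)·x_1 = m, so (3·p_1 + 2·p_2)·x_1 = 3·m.
Demand: x_1*(p_1,p_2,m) = 3·m/(3·p_1 + 2·p_2), x_2* = 2·m/(3·p_1 + 2·p_2).
Here 3·5 + 2·22.8 = 60.6, giving x_1* = 6.2871.

x_1* = 6.2871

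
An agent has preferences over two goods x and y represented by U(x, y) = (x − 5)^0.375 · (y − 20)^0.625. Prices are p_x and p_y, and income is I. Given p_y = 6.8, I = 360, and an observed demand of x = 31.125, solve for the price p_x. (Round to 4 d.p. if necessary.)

p_x = 3

Let x' = x−5, y' = y−20. MRS = (3/5)·y'/x' = p_x/p_y.
Substituting into the budget: x* = 5 + 0.375·(I − 5·p_x − 20·p_y)/p_x, and y* = 20 + 0.625·(…)/p_y.
Set x* = 31.125 in the demand function and solve for p_x: p_x = 3.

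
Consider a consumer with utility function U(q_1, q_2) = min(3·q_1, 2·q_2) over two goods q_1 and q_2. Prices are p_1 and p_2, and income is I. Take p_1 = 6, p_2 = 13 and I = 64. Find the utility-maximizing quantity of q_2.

q_2* = 3.7647

Demand: q_1*(p_1,p_2,I) = 2·I/(2·p_1 + 3·p_2), q_2* = 3·I/(2·p_1 + 3·p_2).
Here 2·6 + 3·13 = 51, giving q_2* = 3.7647.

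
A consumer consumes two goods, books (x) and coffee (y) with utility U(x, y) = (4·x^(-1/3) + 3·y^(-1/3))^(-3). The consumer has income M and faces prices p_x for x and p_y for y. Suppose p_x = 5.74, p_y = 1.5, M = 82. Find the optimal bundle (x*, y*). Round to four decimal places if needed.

x* = 9.0633, y* = 19.9846

MU_x ∝ 4·x^(-4/3), MU_y ∝ 3·y^(-4/3), so MRS = (4/3)·(y/x)^(4/3) = p_x/p_y.
Hence y/x = ((3/4)·p_x/p_y)^(1/(4/3)), i.e. raised to the 0.75 power.
With the ratio pinned down, the budget gives x* = M/(p_x + p_y·(y/x)) and y* = (y/x)·x*.
Numerically y/x = 2.205014, so x* = 82/(5.74 + 1.5·2.205014) = 9.0633 and y* = 2.205014·9.0633 = 19.9846.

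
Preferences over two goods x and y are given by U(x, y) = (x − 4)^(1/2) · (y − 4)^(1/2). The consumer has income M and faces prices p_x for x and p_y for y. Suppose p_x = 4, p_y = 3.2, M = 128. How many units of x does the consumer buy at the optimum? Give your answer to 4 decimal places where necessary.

This is Cobb-Douglas in (x−4, y−4): tangency gives 0.5·p_y·(y−4) = 0.5·p_x·(x−4).
After buying the subsistence bundle (4, 4), a share 0.5 of the remaining income goes to x: x* = 4 + 0.5·(M − 4p_x − 4p_y)/p_x.
Discretionary income = 128 − 4·4 − 4·3.2 = 99.2; x* = 4 + 0.5·99.2/4 = 16.4.

x* = 16.4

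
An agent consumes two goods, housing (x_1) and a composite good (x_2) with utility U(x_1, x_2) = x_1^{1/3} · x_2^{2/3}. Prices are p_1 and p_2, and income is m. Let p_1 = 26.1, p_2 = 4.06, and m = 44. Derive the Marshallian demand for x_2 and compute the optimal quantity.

Tangency: MRS = (1/2)·x_2/x_1 = p_1/p_2.
Rearranging, p_2·x_2 = 2·p_1·x_1. Substituting into the budget gives p_1·x_1·(1 + 2) = m.
Demand: x_1*(p_1,p_2,m) = 1/3·m/p_1 and x_2* = 2/3·m/p_2.
At p_1=26.1, p_2=4.06, m=44: x_2* = 2/3·44/4.06 = 7.225.

x_2* = 7.225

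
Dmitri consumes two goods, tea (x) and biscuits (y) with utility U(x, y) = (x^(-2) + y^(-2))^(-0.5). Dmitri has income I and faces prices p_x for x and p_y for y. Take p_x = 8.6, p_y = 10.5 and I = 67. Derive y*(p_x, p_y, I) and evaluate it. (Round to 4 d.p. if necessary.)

y* = 3.4025

Substitute y = (y/x)·x into the budget: x* = I/(p_x + p_y·(y/x)).
Numerically y/x = 0.935628, so x* = 67/(8.6 + 10.5·0.935628) = 3.6365 and y* = 0.935628·3.6365 = 3.4025.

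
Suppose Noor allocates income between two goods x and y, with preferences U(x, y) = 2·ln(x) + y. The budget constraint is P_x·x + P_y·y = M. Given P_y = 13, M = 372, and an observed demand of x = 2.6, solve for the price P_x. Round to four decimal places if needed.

P_x = 10

Set MRS = P_x/P_y: (2/x)/1 = P_x/P_y.
So x*(P_x,P_y) = 2·P_y/P_x, independent of income; and y* = (M − 2·P_y)/P_y.
Set x* = 2.6 in the demand function and solve for P_x: P_x = 10.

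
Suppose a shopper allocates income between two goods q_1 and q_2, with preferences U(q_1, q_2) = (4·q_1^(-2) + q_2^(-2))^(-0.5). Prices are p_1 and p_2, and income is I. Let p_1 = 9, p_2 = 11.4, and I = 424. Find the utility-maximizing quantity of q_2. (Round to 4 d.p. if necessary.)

q_2* = 15.7868

MU_q_1 ∝ 4·q_1^(-3), MU_q_2 ∝ q_2^(-3), so MRS = 4·(q_2/q_1)^(3) = p_1/p_2.
Solve for the ratio: q_2/q_1 = [(1/4)·p_1/p_2]^(1/3).
With the ratio pinned down, the budget gives q_1* = I/(p_1 + p_2·(q_2/q_1)) and q_2* = (q_2/q_1)·q_1*.
Numerically q_2/q_1 = 0.582227, so q_1* = 424/(9 + 11.4·0.582227) = 27.1145 and q_2* = 0.582227·27.1145 = 15.7868.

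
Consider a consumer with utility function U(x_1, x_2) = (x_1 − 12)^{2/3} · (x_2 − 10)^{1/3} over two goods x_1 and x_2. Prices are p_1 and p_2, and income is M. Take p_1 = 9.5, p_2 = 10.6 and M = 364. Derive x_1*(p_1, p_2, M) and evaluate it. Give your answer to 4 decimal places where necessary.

Let x_1' = x_1−12, x_2' = x_2−10. MRS = 2·x_2'/x_1' = p_1/p_2.
After buying the subsistence bundle (12, 10), a share 2/3 of the remaining income goes to x_1: x_1* = 12 + 2/3·(M − 12p_1 − 10p_2)/p_1.
Discretionary income = 364 − 12·9.5 − 10·10.6 = 144; x_1* = 12 + 2/3·144/9.5 = 22.1053.

x_1* = 22.1053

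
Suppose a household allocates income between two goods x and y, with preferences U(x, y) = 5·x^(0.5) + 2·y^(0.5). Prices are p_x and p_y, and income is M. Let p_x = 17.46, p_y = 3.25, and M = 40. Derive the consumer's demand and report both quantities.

Substitute y = (y/x)·x into the budget: x* = M/(p_x + p_y·(y/x)).
Numerically y/x = 4.61787, so x* = 40/(17.46 + 3.25·4.61787) = 1.232 and y* = 4.61787·1.232 = 5.6891.

x* = 1.232, y* = 5.6891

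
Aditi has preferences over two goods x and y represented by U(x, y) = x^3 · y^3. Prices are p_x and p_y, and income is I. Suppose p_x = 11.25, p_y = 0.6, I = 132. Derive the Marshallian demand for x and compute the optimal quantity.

x* = 5.8667

Tangency: MRS = y/x = p_x/p_y.
Rearranging, p_y·y = p_x·x. Substituting into the budget gives p_x·x·(1 + 1) = I.
Demand: x*(p_x,p_y,I) = 0.5·I/p_x and y* = 0.5·I/p_y.
At p_x=11.25, p_y=0.6, I=132: x* = 0.5·132/11.25 = 5.8667.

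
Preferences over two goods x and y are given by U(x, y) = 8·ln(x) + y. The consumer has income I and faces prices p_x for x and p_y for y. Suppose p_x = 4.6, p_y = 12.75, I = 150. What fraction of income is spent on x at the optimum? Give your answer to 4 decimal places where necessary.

Set MRS = p_x/p_y: (8/x)/1 = p_x/p_y.
So x*(p_x,p_y) = 8·p_y/p_x, independent of income; and y* = (I − 8·p_y)/p_y.
At the given prices: x* = 8·12.75/4.6 = 22.1739, and y* = 3.7647.
Expenditure on x: 4.6·22.1739 = 102; share = 0.68.

share on x = 0.68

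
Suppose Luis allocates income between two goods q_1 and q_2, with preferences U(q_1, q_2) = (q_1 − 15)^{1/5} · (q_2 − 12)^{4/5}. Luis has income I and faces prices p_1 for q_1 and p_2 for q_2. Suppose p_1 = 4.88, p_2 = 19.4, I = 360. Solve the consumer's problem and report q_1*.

After buying the subsistence bundle (15, 12), a share 0.2 of the remaining income goes to q_1: q_1* = 15 + 0.2·(I − 15p_1 − 12p_2)/p_1.
Discretionary income = 360 − 15·4.88 − 12·19.4 = 54; q_1* = 15 + 0.2·54/4.88 = 17.2131.

q_1* = 17.2131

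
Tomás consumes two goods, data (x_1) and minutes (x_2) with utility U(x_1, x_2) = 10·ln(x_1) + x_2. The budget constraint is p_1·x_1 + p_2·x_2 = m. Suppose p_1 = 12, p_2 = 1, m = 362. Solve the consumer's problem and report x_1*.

Set MRS = p_1/p_2: (10/x_1)/1 = p_1/p_2.
So x_1*(p_1,p_2) = 10·p_2/p_1, independent of income; and x_2* = (m − 10·p_2)/p_2.
At the given prices: x_1* = 10·1/12 = 0.8333.

x_1* = 0.8333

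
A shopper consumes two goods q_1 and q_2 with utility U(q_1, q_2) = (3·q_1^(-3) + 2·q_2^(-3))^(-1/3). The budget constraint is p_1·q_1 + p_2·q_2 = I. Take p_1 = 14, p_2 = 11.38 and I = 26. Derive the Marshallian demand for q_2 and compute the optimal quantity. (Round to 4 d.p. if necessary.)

q_2* = 0.9965

Substitute q_2 = (q_2/q_1)·q_1 into the budget: q_1* = I/(p_1 + p_2·(q_2/q_1)).
Numerically q_2/q_1 = 0.951642, so q_1* = 26/(14 + 11.38·0.951642) = 1.0471 and q_2* = 0.951642·1.0471 = 0.9965.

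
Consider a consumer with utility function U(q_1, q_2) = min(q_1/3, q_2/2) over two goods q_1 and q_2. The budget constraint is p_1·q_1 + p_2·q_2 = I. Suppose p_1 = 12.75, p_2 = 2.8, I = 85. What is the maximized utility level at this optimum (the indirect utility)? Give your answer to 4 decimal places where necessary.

With perfect complements, no substitution: consume in ratio q_1:q_2 = 3:2.
Budget: p_1·q_1 + p_2·(2/3)·q_1 = I, so (3·p_1 + 2·p_2)·q_1 = 3·I.
Demand: q_1*(p_1,p_2,I) = 3·I/(3·p_1 + 2·p_2), q_2* = 2·I/(3·p_1 + 2·p_2).
Here 3·12.75 + 2·2.8 = 43.85, giving q_1* = 5.8153 and q_2* = 3.8769.
Utility at the optimum: U(5.8153, 3.8769) = 1.9384.

V = 1.9384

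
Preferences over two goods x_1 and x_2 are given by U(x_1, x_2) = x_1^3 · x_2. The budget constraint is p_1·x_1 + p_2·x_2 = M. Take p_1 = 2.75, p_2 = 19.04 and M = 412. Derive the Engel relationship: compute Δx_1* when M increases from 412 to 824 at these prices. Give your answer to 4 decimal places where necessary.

Δx_1* = 112.3636

Demand: x_1*(p_1,p_2,M) = 0.75·M/p_1 and x_2* = 0.25·M/p_2.
At p_1=2.75, p_2=19.04, M=412: x_1* = 0.75·412/2.75 = 112.3636.
At M' = 824: x_1* = 224.7273. Change: 224.7273 − 112.3636 = 112.3636.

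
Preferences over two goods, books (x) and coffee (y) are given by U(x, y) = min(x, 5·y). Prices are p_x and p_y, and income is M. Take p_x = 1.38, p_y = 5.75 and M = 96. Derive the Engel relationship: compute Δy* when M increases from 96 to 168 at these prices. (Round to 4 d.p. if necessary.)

Δy* = 5.6917

With perfect complements, no substitution: consume in ratio x:y = 5:1.
Budget: p_x·x + p_y·(1/5)·x = M, so (5·p_x + p_y)·x = 5·M.
Demand: x*(p_x,p_y,M) = 5·M/(5·p_x + p_y), y* = M/(5·p_x + p_y).
Here 5·1.38 + 5.75 = 12.65, giving y* = 7.5889.
At M' = 168: y* = 13.2806. Change: 13.2806 − 7.5889 = 5.6917.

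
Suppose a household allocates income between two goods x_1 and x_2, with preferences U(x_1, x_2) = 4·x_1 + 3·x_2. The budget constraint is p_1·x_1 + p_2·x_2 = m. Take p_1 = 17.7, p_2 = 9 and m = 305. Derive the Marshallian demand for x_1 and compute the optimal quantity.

x_2 gives more utility per dollar, so spend all income on x_2: x_2* = m/p_2, x_1* = 0.
Numerically: x_1* = 0, x_2* = 33.8889.

x_1* = 0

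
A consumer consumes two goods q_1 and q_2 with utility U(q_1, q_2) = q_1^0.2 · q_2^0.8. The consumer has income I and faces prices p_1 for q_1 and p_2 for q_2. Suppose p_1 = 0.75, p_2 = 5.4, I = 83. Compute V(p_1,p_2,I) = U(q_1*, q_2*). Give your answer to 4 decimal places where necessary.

Tangency: MRS = (1/4)·q_2/q_1 = p_1/p_2.
Rearranging, p_2·q_2 = 4·p_1·q_1. Substituting into the budget gives p_1·q_1·(1 + 4) = I.
Demand: q_1*(p_1,p_2,I) = 0.2·I/p_1 and q_2* = 0.8·I/p_2.
At p_1=0.75, p_2=5.4, I=83: q_1* = 0.2·83/0.75 = 22.1333, q_2* = 12.2963.
Utility at the optimum: U(22.1333, 12.2963) = 13.8302.

V = 13.8302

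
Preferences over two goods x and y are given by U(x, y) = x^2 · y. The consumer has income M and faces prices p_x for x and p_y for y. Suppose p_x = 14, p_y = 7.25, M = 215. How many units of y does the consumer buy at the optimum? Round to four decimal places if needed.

MU_x/MU_y = (2·y)/(x); tangency sets this equal to p_x/p_y.
Rearranging, p_y·y = (1/2)·p_x·x. Substituting into the budget gives p_x·x·(1 + (1/2)) = M.
Demand: x*(p_x,p_y,M) = 2/3·M/p_x and y* = 1/3·M/p_y.
At p_x=14, p_y=7.25, M=215: y* = 1/3·215/7.25 = 9.8851.

y* = 9.8851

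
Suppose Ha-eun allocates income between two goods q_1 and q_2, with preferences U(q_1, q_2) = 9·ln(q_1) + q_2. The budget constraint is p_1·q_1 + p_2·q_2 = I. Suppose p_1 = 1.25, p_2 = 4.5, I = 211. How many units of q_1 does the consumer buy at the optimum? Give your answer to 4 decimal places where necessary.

MU_q_1 = 9/q_1, MU_q_2 = 1. Tangency: 9/q_1 = p_1/p_2.
So q_1*(p_1,p_2) = 9·p_2/p_1, independent of income; and q_2* = (I − 9·p_2)/p_2.
At the given prices: q_1* = 9·4.5/1.25 = 32.4.

q_1* = 32.4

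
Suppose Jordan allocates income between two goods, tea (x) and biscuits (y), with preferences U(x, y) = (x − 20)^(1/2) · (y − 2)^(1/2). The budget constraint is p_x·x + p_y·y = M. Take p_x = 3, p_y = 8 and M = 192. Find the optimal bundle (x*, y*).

x* = 39.3333, y* = 9.25

After buying the subsistence bundle (20, 2), a share 0.5 of the remaining income goes to x: x* = 20 + 0.5·(M − 20p_x − 2p_y)/p_x.
Discretionary income = 192 − 20·3 − 2·8 = 116; x* = 20 + 0.5·116/3 = 39.3333; y* = 2 + 0.5·116/8 = 9.25.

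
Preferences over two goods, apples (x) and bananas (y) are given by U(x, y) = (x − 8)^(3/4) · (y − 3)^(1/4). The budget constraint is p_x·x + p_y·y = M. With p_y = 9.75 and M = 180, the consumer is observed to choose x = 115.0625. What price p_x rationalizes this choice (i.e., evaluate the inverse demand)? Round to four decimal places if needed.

p_x = 1

This is Cobb-Douglas in (x−8, y−3): tangency gives 0.75·p_y·(y−3) = 0.25·p_x·(x−8).
After buying the subsistence bundle (8, 3), a share 0.75 of the remaining income goes to x: x* = 8 + 0.75·(M − 8p_x − 3p_y)/p_x.
Set x* = 115.0625 in the demand function and solve for p_x: p_x = 1.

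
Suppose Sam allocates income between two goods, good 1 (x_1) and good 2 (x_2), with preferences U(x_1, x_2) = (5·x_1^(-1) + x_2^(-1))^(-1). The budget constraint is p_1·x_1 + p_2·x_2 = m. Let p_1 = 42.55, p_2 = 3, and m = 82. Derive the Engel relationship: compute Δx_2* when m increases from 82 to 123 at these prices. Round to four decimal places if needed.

Δx_2* = 1.4506

MRS = MU_x_1/MU_x_2 = 5·(x_2/x_1)^(2). Set equal to p_1/p_2.
Hence x_2/x_1 = ((1/5)·p_1/p_2)^(1/(2)), i.e. raised to the 0.5 power.
Substitute x_2 = (x_2/x_1)·x_1 into the budget: x_1* = m/(p_1 + p_2·(x_2/x_1)).
Numerically x_2/x_1 = 1.684241, so x_1* = 82/(42.55 + 3·1.684241) = 1.7226 and x_2* = 1.684241·1.7226 = 2.9013.
At m' = 123: x_2* = 4.3519. Change: 4.3519 − 2.9013 = 1.4506.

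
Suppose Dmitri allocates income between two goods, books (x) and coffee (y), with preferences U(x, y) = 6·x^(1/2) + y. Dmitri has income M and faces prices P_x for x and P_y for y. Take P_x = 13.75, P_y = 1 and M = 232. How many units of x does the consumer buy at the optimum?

Set MRS = P_x/P_y: 3·x^(−1/2) = P_x/P_y.
Solve: √x = 3·P_y/P_x, so x*(P_x,P_y) = (3·P_y/P_x)², and y* = (M − P_x·x*)/P_y.
Plugging in: x* = (3·1/13.75)² = 0.0476.

x* = 0.0476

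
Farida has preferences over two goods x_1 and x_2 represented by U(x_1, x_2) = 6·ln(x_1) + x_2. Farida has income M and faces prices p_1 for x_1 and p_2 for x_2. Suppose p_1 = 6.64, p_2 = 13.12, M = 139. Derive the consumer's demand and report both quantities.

x_1* = 11.8554, x_2* = 4.5945

So x_1*(p_1,p_2) = 6·p_2/p_1, independent of income; and x_2* = (M − 6·p_2)/p_2.
At the given prices: x_1* = 6·13.12/6.64 = 11.8554, and x_2* = 4.5945.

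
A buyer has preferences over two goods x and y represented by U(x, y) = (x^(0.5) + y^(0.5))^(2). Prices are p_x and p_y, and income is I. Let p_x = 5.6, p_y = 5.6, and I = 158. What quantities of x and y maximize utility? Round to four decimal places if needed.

x* = 14.1071, y* = 14.1071

From the CES first-order condition, (y/x)^(0.5) = p_x/p_y.
Hence y/x = (p_x/p_y)^(1/(0.5)), i.e. raised to the 2 power.
With the ratio pinned down, the budget gives x* = I/(p_x + p_y·(y/x)) and y* = (y/x)·x*.
Numerically y/x = 1, so x* = 158/(5.6 + 5.6·1) = 14.1071 and y* = 1·14.1071 = 14.1071.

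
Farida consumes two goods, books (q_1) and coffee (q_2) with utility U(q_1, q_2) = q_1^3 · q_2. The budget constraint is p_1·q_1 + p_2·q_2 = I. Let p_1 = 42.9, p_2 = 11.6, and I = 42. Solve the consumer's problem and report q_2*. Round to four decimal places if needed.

q_2* = 0.9052

At p_1=42.9, p_2=11.6, I=42: q_2* = 0.25·42/11.6 = 0.9052.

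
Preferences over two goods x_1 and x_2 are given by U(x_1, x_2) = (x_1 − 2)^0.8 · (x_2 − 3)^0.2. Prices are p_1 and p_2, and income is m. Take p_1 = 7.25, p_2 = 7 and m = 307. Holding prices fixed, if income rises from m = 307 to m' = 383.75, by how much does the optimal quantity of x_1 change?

Δx_1* = 8.469

Discretionary income = 307 − 2·7.25 − 3·7 = 271.5; x_1* = 2 + 0.8·271.5/7.25 = 31.9586.
At m' = 383.75: x_1* = 40.4276. Change: 40.4276 − 31.9586 = 8.469.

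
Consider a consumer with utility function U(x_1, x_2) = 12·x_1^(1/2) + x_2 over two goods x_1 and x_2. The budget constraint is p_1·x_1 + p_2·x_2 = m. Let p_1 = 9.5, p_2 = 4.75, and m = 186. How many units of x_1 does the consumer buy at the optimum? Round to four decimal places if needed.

Set MRS = p_1/p_2: 6·x_1^(−1/2) = p_1/p_2.
Thus x_1* = (6·p_2/p_1)² — independent of m — with the rest of income spent on x_2.
Plugging in: x_1* = (6·4.75/9.5)² = 9.

x_1* = 9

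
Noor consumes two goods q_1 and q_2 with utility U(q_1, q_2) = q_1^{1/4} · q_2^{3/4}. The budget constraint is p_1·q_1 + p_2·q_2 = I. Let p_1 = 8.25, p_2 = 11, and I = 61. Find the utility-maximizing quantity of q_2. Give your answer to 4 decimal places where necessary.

q_2* = 4.1591

The MRS is (1/3)·q_2/q_1. Set MRS = p_1/p_2.
Rearranging, p_2·q_2 = 3·p_1·q_1. Substituting into the budget gives p_1·q_1·(1 + 3) = I.
Demand: q_1*(p_1,p_2,I) = 0.25·I/p_1 and q_2* = 0.75·I/p_2.
At p_1=8.25, p_2=11, I=61: q_2* = 0.75·61/11 = 4.1591.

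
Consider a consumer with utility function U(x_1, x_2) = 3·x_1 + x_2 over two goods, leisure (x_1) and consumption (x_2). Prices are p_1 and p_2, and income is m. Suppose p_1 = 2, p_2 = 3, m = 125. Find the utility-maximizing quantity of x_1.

x_1* = 62.5

Perfect substitutes: compare marginal utility per dollar. 3/p_1 vs 1/p_2 → 1.5 vs 0.3333.
x_1 gives more utility per dollar, so spend all income on x_1: x_1* = m/p_1, x_2* = 0.
Numerically: x_1* = 62.5, x_2* = 0.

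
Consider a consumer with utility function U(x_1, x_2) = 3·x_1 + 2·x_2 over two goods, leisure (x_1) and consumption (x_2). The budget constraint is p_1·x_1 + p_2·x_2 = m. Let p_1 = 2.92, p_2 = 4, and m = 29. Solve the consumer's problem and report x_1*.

x_1* = 9.9315

Linear utility — the consumer picks whichever good has higher MU/price: 3/2.92 = 1.0274 vs 2/4 = 0.5.
x_1 gives more utility per dollar, so spend all income on x_1: x_1* = m/p_1, x_2* = 0.
Numerically: x_1* = 9.9315, x_2* = 0.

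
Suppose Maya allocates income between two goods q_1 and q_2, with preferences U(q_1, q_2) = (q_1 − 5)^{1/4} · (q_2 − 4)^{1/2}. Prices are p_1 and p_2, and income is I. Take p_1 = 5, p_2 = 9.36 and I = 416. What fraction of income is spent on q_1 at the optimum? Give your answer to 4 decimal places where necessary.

After buying the subsistence bundle (5, 4), a share 1/3 of the remaining income goes to q_1: q_1* = 5 + 1/3·(I − 5p_1 − 4p_2)/p_1.
Discretionary income = 416 − 5·5 − 4·9.36 = 353.56; q_1* = 5 + 1/3·353.56/5 = 28.5707; q_2* = 4 + 2/3·353.56/9.36 = 29.1823.
Expenditure on q_1: 5·28.5707 = 142.8533; share = 0.3434.

share on q_1 = 0.3434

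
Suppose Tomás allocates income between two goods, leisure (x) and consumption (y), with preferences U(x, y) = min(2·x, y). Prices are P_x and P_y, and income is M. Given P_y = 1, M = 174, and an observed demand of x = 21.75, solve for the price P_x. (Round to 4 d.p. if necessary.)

P_x = 6

With perfect complements, no substitution: consume in ratio x:y = 1:2.
Budget: P_x·x + P_y·2·x = M, so (P_x + 2·P_y)·x = M.
Demand: x*(P_x,P_y,M) = M/(P_x + 2·P_y), y* = 2·M/(P_x + 2·P_y).
Set x* = 21.75 in the demand function and solve for P_x: P_x = 6.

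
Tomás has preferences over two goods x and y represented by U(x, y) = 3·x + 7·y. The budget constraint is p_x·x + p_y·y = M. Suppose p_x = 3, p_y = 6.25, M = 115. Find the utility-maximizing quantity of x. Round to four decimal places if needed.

x* = 0

Perfect substitutes: compare marginal utility per dollar. 3/p_x vs 7/p_y → 1 vs 1.12.
y gives more utility per dollar, so spend all income on y: y* = M/p_y, x* = 0.
Numerically: x* = 0, y* = 18.4.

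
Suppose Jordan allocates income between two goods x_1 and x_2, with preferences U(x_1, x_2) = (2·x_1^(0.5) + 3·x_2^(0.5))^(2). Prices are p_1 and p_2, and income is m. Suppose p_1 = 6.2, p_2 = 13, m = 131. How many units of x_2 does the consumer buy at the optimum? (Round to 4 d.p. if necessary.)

x_2* = 5.2161

Substitute x_2 = (x_2/x_1)·x_1 into the budget: x_1* = m/(p_1 + p_2·(x_2/x_1)).
Numerically x_2/x_1 = 0.511775, so x_1* = 131/(6.2 + 13·0.511775) = 10.1921 and x_2* = 0.511775·10.1921 = 5.2161.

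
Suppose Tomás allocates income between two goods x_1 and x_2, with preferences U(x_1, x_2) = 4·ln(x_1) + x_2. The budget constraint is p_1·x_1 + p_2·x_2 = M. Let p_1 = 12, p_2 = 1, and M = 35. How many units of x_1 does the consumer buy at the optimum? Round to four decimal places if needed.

x_1* = 0.3333

Set MRS = p_1/p_2: (4/x_1)/1 = p_1/p_2.
So x_1*(p_1,p_2) = 4·p_2/p_1, independent of income; and x_2* = (M − 4·p_2)/p_2.
At the given prices: x_1* = 4·1/12 = 0.3333.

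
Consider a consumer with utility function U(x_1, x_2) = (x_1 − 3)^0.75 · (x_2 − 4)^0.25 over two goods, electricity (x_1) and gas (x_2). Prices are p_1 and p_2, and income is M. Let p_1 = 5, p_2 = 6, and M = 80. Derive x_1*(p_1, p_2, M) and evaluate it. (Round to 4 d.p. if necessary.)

Discretionary income = 80 − 3·5 − 4·6 = 41; x_1* = 3 + 0.75·41/5 = 9.15.

x_1* = 9.15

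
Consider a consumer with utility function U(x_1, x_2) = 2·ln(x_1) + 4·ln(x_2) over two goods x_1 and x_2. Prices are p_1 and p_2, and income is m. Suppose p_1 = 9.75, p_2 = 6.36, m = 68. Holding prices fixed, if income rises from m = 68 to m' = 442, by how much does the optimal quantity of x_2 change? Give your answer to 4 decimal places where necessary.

The MRS is (1/2)·x_2/x_1. Set MRS = p_1/p_2.
Rearranging, p_2·x_2 = 2·p_1·x_1. Substituting into the budget gives p_1·x_1·(1 + 2) = m.
Demand: x_1*(p_1,p_2,m) = 1/3·m/p_1 and x_2* = 2/3·m/p_2.
At p_1=9.75, p_2=6.36, m=68: x_2* = 2/3·68/6.36 = 7.1279.
At m' = 442: x_2* = 46.3312. Change: 46.3312 − 7.1279 = 39.2034.

Δx_2* = 39.2034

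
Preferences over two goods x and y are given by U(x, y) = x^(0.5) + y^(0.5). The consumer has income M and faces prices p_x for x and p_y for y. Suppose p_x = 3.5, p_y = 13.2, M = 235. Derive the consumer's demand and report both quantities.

MRS = MU_x/MU_y = (y/x)^(0.5). Set equal to p_x/p_y.
Solve for the ratio: y/x = [p_x/p_y]^(2).
Substitute y = (y/x)·x into the budget: x* = M/(p_x + p_y·(y/x)).
Numerically y/x = 0.070305, so x* = 235/(3.5 + 13.2·0.070305) = 53.071 and y* = 0.070305·53.071 = 3.7312.

x* = 53.071, y* = 3.7312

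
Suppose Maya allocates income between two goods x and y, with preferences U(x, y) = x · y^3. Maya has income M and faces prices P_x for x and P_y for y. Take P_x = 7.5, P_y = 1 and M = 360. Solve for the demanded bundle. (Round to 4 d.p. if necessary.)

x* = 12, y* = 270

At P_x=7.5, P_y=1, M=360: x* = 0.25·360/7.5 = 12, y* = 270.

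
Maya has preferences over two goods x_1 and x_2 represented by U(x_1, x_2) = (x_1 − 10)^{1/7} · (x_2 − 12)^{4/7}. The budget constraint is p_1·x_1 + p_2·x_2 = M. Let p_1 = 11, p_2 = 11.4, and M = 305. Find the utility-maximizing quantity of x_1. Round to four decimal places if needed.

Let x_1' = x_1−10, x_2' = x_2−12. MRS = (1/4)·x_2'/x_1' = p_1/p_2.
After buying the subsistence bundle (10, 12), a share 0.2 of the remaining income goes to x_1: x_1* = 10 + 0.2·(M − 10p_1 − 12p_2)/p_1.
Discretionary income = 305 − 10·11 − 12·11.4 = 58.2; x_1* = 10 + 0.2·58.2/11 = 11.0582.

x_1* = 11.0582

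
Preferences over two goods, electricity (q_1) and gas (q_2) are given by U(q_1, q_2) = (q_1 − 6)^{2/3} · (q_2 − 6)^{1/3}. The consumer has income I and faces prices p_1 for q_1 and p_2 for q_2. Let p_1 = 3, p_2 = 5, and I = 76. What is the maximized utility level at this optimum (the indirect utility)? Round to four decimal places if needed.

MRS = 2·(q_2−6)/(q_1−6). Tangency with p_1/p_2 gives q_2−6 = (1/2)·(p_1/p_2)·(q_1−6).
Substituting into the budget: q_1* = 6 + 2/3·(I − 6·p_1 − 6·p_2)/p_1, and q_2* = 6 + 1/3·(…)/p_2.
Discretionary income = 76 − 6·3 − 6·5 = 28; q_1* = 6 + 2/3·28/3 = 12.2222; q_2* = 6 + 1/3·28/5 = 7.8667.
Utility at the optimum: U(12.2222, 7.8667) = 4.1654.

V = 4.1654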